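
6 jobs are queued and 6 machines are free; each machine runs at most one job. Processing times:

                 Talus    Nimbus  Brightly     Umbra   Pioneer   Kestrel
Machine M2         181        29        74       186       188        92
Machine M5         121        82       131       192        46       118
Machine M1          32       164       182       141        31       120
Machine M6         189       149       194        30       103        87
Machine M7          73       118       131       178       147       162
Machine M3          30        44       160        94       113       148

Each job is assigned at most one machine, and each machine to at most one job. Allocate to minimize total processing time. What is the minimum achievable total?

This is a one-to-one assignment (minimum-cost bipartite matching).
Optimal: Talus→Machine M3 (30 min), Nimbus→Machine M2 (29 min), Brightly→Machine M7 (131 min), Umbra→Machine M6 (30 min), Pioneer→Machine M1 (31 min), Kestrel→Machine M5 (118 min) — total 30+29+131+30+31+118 = 369 min.
Row-greedy (each job in turn takes its cheapest remaining machine) gives 413 min, worse by 44.
No other one-to-one assignment undercuts 369 min.

Minimum total: 369 min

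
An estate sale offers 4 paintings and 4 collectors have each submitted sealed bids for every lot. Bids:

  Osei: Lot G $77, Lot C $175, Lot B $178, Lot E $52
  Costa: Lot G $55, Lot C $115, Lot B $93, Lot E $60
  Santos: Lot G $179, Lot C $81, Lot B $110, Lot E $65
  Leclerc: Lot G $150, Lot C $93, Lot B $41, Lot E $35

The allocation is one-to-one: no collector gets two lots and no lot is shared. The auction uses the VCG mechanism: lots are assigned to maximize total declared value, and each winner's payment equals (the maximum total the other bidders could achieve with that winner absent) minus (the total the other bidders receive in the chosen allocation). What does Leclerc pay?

Leclerc pays $55.

Efficient allocation: Osei→Lot B ($178), Costa→Lot E ($60), Santos→Lot G ($179), Leclerc→Lot C ($93); total welfare W = $510.
Leclerc receives Lot C at value $93, so the others get W − 93 = $417.
Without Leclerc: best allocation of the remaining 3 bidders over all 4 lots is Osei→Lot B ($178), Costa→Lot C ($115), Santos→Lot G ($179), total $472.
VCG payment = (others' best without Leclerc) − (others' welfare with Leclerc) = 472 − 417 = $55.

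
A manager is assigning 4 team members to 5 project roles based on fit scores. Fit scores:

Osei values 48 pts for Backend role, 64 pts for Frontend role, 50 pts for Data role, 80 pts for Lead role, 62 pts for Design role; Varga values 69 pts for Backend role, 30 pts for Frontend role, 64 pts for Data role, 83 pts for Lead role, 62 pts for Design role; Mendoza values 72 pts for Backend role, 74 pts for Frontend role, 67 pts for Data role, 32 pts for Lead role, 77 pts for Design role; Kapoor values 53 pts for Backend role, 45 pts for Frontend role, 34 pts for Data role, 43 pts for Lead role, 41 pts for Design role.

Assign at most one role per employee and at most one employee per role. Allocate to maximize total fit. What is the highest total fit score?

Max total: 277 pts

Treat this as an assignment problem: match each employee to one role.
Optimal: Osei→Frontend role (64 pts), Varga→Lead role (83 pts), Mendoza→Design role (77 pts), Kapoor→Backend role (53 pts) — total 64+83+77+53 = 277 pts.
Row-greedy (each employee in turn takes its best remaining role) gives 271 pts, worse by 6.
Next-best assignment: Osei→Lead role, Varga→Data role, Mendoza→Design role, Kapoor→Backend role = 274 pts.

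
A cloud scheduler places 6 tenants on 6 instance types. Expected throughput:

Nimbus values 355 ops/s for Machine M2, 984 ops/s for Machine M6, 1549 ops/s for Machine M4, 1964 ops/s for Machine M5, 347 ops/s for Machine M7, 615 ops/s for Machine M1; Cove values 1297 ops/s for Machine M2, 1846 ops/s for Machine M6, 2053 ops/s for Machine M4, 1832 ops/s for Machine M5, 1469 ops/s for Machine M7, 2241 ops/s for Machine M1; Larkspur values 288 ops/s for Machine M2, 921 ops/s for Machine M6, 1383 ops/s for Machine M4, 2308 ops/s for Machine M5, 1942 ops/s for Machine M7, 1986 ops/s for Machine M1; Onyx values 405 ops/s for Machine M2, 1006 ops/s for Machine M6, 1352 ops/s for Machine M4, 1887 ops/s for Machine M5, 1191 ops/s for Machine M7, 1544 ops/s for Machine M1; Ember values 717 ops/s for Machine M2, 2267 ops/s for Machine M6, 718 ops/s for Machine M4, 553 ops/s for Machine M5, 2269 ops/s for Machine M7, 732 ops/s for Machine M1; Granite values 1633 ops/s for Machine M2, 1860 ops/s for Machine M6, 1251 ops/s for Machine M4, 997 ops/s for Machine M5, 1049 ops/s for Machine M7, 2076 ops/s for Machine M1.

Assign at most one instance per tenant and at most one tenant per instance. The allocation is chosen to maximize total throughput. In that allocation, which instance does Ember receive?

Optimal: Nimbus→Machine M4 (1549 ops/s), Cove→Machine M1 (2241 ops/s), Larkspur→Machine M7 (1942 ops/s), Onyx→Machine M5 (1887 ops/s), Ember→Machine M6 (2267 ops/s), Granite→Machine M2 (1633 ops/s) — total 1549+2241+1942+1887+2267+1633 = 11519 ops/s.
Next-best assignment: Nimbus→Machine M5, Cove→Machine M4, Larkspur→Machine M7, Onyx→Machine M1, Ember→Machine M6, Granite→Machine M2 = 11403 ops/s.
Every other assignment is strictly worse.
Ember's own top instance is Machine M7 (2269 ops/s), but forcing Ember→Machine M7 and reassigning the rest optimally gives only 11170 ops/s — worse by 349.

Ember receives Machine M6.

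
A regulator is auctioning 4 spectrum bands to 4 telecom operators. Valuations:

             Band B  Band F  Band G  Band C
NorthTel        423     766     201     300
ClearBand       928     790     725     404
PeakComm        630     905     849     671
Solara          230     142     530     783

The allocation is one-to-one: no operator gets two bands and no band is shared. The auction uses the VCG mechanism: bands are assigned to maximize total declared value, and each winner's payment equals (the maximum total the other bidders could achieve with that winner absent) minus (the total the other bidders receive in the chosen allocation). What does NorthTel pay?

Efficient allocation: NorthTel→Band F ($766M), ClearBand→Band B ($928M), PeakComm→Band G ($849M), Solara→Band C ($783M); total welfare W = $3326M.
NorthTel receives Band F at value $766M, so the others get W − 766 = $2560M.
Without NorthTel: best allocation of the remaining 3 bidders over all 4 bands is ClearBand→Band B ($928M), PeakComm→Band F ($905M), Solara→Band C ($783M), total $2616M.
VCG payment = (others' best without NorthTel) − (others' welfare with NorthTel) = 2616 − 2560 = $56M.

NorthTel pays $56M.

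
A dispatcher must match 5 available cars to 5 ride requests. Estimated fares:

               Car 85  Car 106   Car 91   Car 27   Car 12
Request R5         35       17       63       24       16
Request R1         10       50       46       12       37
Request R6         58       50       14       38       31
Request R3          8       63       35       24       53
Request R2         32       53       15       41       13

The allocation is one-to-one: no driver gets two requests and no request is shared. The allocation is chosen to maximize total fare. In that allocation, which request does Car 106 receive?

Optimal: Car 85→Request R6 ($58), Car 106→Request R1 ($50), Car 91→Request R5 ($63), Car 27→Request R2 ($41), Car 12→Request R3 ($53) — total 58+50+63+41+53 = $265.
Max-entry greedy (repeatedly take the single best remaining cell) gives $262, worse by 3.
Every other assignment is strictly worse.
Car 106's own top request is Request R3 ($63), but forcing Car 106→Request R3 and reassigning the rest optimally gives only $262 — worse by 3.

Car 106 receives Request R1.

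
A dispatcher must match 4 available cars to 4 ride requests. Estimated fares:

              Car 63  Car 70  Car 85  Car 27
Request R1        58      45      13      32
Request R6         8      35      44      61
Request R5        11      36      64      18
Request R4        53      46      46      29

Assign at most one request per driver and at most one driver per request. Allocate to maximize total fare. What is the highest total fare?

Max total: $229

Optimal: Car 63→Request R1 ($58), Car 70→Request R4 ($46), Car 85→Request R5 ($64), Car 27→Request R6 ($61) — total 58+46+64+61 = $229.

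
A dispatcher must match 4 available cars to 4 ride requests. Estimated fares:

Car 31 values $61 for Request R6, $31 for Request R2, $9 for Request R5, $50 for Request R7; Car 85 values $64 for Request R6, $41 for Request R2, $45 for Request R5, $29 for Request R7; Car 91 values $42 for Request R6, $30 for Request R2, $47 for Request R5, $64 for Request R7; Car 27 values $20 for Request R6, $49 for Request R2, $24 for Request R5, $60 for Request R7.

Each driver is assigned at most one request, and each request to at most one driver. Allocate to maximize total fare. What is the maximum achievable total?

Maximum total: $219

This is the linear assignment problem.
Optimal: Car 31→Request R6 ($61), Car 85→Request R5 ($45), Car 91→Request R7 ($64), Car 27→Request R2 ($49) — total 61+45+64+49 = $219.
Column-greedy (each request in turn goes to its best remaining driver) gives $210, worse by 9.
Next-best assignment: Car 31→Request R7, Car 85→Request R6, Car 91→Request R5, Car 27→Request R2 = $210.
Swapping Car 91↔Car 31 (Car 91→Request R6 $42, Car 31→Request R7 $50) loses 33.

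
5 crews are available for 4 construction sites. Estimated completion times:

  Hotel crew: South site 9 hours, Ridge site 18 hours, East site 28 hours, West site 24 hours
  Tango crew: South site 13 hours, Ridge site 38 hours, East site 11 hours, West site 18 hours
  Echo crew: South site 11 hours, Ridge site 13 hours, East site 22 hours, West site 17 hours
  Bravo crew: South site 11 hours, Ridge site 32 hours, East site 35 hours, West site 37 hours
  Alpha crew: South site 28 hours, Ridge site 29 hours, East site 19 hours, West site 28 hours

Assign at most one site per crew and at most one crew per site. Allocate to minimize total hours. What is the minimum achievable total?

Minimum total: 57 hours

Treat this as an assignment problem: match each crew to one site.
Optimal: Bravo crew→South site (11 hours), Hotel crew→Ridge site (18 hours), Tango crew→East site (11 hours), Echo crew→West site (17 hours) — total 11+18+11+17 = 57 hours.
Min-entry greedy (repeatedly take the single cheapest remaining cell) gives 61 hours, worse by 4.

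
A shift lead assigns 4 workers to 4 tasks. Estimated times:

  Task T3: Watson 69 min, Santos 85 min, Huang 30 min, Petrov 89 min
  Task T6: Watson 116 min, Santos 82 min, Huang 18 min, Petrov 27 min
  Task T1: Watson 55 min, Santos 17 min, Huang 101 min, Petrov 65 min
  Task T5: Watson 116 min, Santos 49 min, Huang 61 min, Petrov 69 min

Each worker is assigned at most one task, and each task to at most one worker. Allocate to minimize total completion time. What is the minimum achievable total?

Minimum total: 161 min

Optimal: Watson→Task T1 (55 min), Santos→Task T5 (49 min), Huang→Task T3 (30 min), Petrov→Task T6 (27 min) — total 55+49+30+27 = 161 min.
Min-entry greedy (repeatedly take the single cheapest remaining cell) gives 173 min, worse by 12.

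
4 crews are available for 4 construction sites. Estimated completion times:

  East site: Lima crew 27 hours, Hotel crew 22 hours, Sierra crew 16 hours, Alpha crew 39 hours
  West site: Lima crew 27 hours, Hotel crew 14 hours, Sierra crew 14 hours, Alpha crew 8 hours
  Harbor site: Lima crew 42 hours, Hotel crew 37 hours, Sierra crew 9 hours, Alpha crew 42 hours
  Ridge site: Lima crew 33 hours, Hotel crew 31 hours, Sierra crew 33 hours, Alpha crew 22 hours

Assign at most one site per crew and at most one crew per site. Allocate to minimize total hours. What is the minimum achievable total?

Optimal: Lima crew→East site (27 hours), Hotel crew→West site (14 hours), Sierra crew→Harbor site (9 hours), Alpha crew→Ridge site (22 hours) — total 27+14+9+22 = 72 hours.
Column-greedy (each site in turn goes to its cheapest remaining crew) gives 94 hours, worse by 22.
Checked against all permutations: 72 hours is optimal.

Minimum total: 72 hours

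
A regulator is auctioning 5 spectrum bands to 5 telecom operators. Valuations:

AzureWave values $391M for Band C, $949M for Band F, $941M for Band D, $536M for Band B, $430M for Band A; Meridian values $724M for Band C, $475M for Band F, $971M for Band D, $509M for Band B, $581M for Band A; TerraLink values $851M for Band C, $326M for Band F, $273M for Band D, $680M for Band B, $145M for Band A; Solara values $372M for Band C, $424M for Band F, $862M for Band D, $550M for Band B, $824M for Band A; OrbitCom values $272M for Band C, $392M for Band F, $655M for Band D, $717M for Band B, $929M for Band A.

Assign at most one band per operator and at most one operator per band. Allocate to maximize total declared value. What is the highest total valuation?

Maximum total: $4312M

This is a one-to-one assignment (maximum-weight bipartite matching).
Optimal: AzureWave→Band F ($949M), Meridian→Band D ($971M), TerraLink→Band C ($851M), Solara→Band A ($824M), OrbitCom→Band B ($717M) — total 949+971+851+824+717 = $4312M.
Max-entry greedy (repeatedly take the single best remaining cell) gives $4250M, worse by 62.
Next-best assignment: AzureWave→Band F, Meridian→Band D, TerraLink→Band C, Solara→Band B, OrbitCom→Band A = $4250M.
Every other assignment is strictly worse.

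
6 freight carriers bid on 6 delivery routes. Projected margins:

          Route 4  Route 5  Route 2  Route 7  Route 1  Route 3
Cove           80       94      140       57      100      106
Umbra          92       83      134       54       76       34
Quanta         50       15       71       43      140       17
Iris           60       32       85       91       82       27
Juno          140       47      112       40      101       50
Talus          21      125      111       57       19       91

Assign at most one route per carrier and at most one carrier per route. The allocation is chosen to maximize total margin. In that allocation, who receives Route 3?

Cove receives Route 3.

Treat this as an assignment problem: match each carrier to one route.
Optimal: Cove→Route 3 ($106k), Umbra→Route 2 ($134k), Quanta→Route 1 ($140k), Iris→Route 7 ($91k), Juno→Route 4 ($140k), Talus→Route 5 ($125k) — total 106+134+140+91+140+125 = $736k.
Every other assignment is strictly worse.
Cove's own top route is Route 2 ($140k), but forcing Cove→Route 2 and reassigning the rest optimally gives only $685k — worse by 51.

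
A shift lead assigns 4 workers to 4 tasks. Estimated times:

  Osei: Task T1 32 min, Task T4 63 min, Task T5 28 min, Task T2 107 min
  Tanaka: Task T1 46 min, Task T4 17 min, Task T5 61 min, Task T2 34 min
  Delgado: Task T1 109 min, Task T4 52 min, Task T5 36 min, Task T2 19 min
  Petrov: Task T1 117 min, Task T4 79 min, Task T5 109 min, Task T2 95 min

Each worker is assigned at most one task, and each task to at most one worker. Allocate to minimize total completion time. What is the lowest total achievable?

Min total: 172 min

Optimal: Osei→Task T5 (28 min), Tanaka→Task T1 (46 min), Delgado→Task T2 (19 min), Petrov→Task T4 (79 min) — total 28+46+19+79 = 172 min.
Row-greedy (each worker in turn takes its cheapest remaining task) gives 181 min, worse by 9.
No other one-to-one assignment undercuts 172 min.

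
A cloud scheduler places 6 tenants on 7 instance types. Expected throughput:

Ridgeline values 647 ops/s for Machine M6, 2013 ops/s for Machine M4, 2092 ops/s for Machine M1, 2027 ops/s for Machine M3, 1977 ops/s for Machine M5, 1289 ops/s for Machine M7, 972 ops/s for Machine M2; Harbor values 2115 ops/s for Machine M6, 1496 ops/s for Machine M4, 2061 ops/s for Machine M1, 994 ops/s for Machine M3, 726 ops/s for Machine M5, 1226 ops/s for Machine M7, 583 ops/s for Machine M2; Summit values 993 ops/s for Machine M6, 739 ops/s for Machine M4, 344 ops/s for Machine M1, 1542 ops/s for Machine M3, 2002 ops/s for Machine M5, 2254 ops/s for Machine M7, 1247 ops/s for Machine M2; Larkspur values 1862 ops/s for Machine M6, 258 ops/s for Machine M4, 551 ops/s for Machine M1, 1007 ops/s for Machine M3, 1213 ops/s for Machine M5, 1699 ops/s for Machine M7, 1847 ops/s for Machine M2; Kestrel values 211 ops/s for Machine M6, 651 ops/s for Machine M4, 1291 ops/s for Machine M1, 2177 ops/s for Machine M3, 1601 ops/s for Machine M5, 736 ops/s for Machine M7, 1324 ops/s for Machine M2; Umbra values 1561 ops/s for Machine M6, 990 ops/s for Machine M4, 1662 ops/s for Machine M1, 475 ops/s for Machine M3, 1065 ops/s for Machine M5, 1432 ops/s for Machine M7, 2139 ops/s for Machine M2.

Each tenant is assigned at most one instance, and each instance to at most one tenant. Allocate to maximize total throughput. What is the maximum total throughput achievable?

Treat this as an assignment problem: match each tenant to one instance.
Optimal: Ridgeline→Machine M4 (2013 ops/s), Harbor→Machine M1 (2061 ops/s), Summit→Machine M7 (2254 ops/s), Larkspur→Machine M6 (1862 ops/s), Kestrel→Machine M3 (2177 ops/s), Umbra→Machine M2 (2139 ops/s) — total 2013+2061+2254+1862+2177+2139 = 12506 ops/s.
Max-entry greedy (repeatedly take the single best remaining cell) gives 11990 ops/s, worse by 516.
Next-best assignment: Ridgeline→Machine M5, Harbor→Machine M1, Summit→Machine M7, Larkspur→Machine M6, Kestrel→Machine M3, Umbra→Machine M2 = 12470 ops/s.
Swapping Umbra↔Ridgeline (Umbra→Machine M4 990 ops/s, Ridgeline→Machine M2 972 ops/s) loses 2190.
Every other assignment is strictly worse.

Max total: 12506 ops/s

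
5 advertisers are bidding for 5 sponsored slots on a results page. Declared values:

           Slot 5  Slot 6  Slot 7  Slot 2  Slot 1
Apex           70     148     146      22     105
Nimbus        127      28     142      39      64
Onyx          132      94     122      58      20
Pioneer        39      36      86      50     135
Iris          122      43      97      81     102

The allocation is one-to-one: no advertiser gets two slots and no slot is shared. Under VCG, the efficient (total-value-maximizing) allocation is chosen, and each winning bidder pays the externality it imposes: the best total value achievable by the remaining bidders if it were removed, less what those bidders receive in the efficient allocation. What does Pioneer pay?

Pioneer pays $21.

Efficient allocation: Apex→Slot 6 ($148), Nimbus→Slot 7 ($142), Onyx→Slot 5 ($132), Pioneer→Slot 1 ($135), Iris→Slot 2 ($81); total welfare W = $638.
Pioneer receives Slot 1 at value $135, so the others get W − 135 = $503.
Without Pioneer: best allocation of the remaining 4 bidders over all 5 slots is Apex→Slot 6 ($148), Nimbus→Slot 7 ($142), Onyx→Slot 5 ($132), Iris→Slot 1 ($102), total $524.
VCG payment = (others' best without Pioneer) − (others' welfare with Pioneer) = 524 − 503 = $21.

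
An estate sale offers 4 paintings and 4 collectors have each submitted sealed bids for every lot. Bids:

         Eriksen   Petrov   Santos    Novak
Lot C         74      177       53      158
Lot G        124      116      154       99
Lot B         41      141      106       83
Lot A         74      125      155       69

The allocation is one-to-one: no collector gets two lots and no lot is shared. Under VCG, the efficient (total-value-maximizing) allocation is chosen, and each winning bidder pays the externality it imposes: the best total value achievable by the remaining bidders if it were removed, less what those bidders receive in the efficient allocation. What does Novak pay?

Novak pays $36.

Efficient allocation: Eriksen→Lot G ($124), Petrov→Lot B ($141), Santos→Lot A ($155), Novak→Lot C ($158); total welfare W = $578.
Novak receives Lot C at value $158, so the others get W − 158 = $420.
Without Novak: best allocation of the remaining 3 bidders over all 4 lots is Eriksen→Lot G ($124), Petrov→Lot C ($177), Santos→Lot A ($155), total $456.
VCG payment = (others' best without Novak) − (others' welfare with Novak) = 456 − 420 = $36.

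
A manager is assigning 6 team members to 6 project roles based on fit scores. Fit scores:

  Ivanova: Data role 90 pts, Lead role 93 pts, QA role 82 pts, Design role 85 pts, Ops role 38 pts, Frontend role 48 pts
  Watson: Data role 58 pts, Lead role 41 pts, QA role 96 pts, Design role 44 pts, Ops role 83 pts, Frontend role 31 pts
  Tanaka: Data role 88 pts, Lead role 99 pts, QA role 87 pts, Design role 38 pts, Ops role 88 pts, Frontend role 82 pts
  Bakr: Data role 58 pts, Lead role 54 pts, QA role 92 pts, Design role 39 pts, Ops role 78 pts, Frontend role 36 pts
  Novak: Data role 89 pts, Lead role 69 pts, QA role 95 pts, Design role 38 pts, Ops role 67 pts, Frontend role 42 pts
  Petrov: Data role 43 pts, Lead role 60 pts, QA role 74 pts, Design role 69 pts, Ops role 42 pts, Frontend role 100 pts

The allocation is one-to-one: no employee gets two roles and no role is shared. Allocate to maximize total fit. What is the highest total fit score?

Optimal: Ivanova→Design role (85 pts), Watson→Ops role (83 pts), Tanaka→Lead role (99 pts), Bakr→QA role (92 pts), Novak→Data role (89 pts), Petrov→Frontend role (100 pts) — total 85+83+99+92+89+100 = 548 pts.
Row-greedy (each employee in turn takes its best remaining role) gives 466 pts, worse by 82.

Maximum total: 548 pts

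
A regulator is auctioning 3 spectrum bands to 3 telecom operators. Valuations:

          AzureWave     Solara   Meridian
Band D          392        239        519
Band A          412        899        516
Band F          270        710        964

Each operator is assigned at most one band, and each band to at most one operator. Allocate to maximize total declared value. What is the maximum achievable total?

Maximum total: $2255M

Optimal: AzureWave→Band D ($392M), Solara→Band A ($899M), Meridian→Band F ($964M) — total 392+899+964 = $2255M.
Row-greedy (each operator in turn takes its best remaining band) gives $1641M, worse by 614.
Checked against all permutations: $2255M is optimal.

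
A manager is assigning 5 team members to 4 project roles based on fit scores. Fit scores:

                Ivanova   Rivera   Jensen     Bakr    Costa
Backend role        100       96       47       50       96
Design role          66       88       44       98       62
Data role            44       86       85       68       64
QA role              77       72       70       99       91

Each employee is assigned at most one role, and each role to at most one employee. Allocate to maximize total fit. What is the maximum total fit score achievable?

Max total: 375 pts

This is the linear assignment problem.
Optimal: Ivanova→Backend role (100 pts), Bakr→Design role (98 pts), Rivera→Data role (86 pts), Costa→QA role (91 pts) — total 100+98+86+91 = 375 pts.
Row-greedy (each employee in turn takes its best remaining role) gives 372 pts, worse by 3.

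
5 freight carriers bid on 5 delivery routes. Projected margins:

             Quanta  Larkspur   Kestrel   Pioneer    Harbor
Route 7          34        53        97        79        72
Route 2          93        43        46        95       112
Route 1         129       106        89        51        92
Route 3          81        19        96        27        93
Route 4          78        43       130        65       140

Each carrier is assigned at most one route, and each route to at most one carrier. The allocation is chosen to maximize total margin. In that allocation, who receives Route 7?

Optimal: Quanta→Route 3 ($81k), Larkspur→Route 1 ($106k), Kestrel→Route 7 ($97k), Pioneer→Route 2 ($95k), Harbor→Route 4 ($140k) — total 81+106+97+95+140 = $519k.
Column-greedy (each route in turn goes to its best remaining carrier) gives $408k, worse by 111.
Swapping Pioneer↔Quanta (Pioneer→Route 3 $27k, Quanta→Route 2 $93k) loses 56.
No other one-to-one assignment exceeds $519k.
Kestrel's own top route is Route 4 ($130k), but forcing Kestrel→Route 4 and reassigning the rest optimally gives only $508k — worse by 11.

Kestrel receives Route 7.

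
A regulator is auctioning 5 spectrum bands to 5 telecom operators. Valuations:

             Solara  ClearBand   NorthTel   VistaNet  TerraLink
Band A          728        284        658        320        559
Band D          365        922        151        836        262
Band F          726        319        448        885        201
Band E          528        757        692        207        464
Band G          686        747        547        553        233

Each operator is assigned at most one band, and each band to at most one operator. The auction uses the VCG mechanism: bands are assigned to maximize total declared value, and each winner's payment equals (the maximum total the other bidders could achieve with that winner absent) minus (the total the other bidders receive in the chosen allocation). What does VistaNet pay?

VistaNet pays $40M.

Efficient allocation: Solara→Band G ($686M), ClearBand→Band D ($922M), NorthTel→Band E ($692M), VistaNet→Band F ($885M), TerraLink→Band A ($559M); total welfare W = $3744M.
VistaNet receives Band F at value $885M, so the others get W − 885 = $2859M.
Without VistaNet: best allocation of the remaining 4 bidders over all 5 bands is Solara→Band F ($726M), ClearBand→Band D ($922M), NorthTel→Band E ($692M), TerraLink→Band A ($559M), total $2899M.
VCG payment = (others' best without VistaNet) − (others' welfare with VistaNet) = 2899 − 2859 = $40M.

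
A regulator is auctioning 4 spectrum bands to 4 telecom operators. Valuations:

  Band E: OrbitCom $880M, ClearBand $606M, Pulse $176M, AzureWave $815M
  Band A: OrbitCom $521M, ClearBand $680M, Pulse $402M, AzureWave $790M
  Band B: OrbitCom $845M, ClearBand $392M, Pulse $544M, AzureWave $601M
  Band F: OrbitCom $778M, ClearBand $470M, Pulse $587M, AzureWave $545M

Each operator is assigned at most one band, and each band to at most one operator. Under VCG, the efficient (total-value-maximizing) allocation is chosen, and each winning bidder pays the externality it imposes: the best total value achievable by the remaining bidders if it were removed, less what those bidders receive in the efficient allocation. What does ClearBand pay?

ClearBand pays $10M.

Efficient allocation: OrbitCom→Band B ($845M), ClearBand→Band A ($680M), Pulse→Band F ($587M), AzureWave→Band E ($815M); total welfare W = $2927M.
ClearBand receives Band A at value $680M, so the others get W − 680 = $2247M.
Without ClearBand: best allocation of the remaining 3 bidders over all 4 bands is OrbitCom→Band E ($880M), Pulse→Band F ($587M), AzureWave→Band A ($790M), total $2257M.
VCG payment = (others' best without ClearBand) − (others' welfare with ClearBand) = 2257 − 2247 = $10M.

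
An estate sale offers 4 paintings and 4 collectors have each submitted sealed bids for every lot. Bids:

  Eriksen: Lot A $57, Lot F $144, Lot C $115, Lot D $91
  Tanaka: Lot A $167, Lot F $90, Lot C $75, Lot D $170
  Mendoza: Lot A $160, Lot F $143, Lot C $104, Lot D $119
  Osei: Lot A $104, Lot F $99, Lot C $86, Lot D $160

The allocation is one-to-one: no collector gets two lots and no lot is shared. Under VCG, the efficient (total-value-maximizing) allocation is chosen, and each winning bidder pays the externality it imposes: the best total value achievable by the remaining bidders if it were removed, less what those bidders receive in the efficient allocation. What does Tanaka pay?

Tanaka pays $46.

Efficient allocation: Eriksen→Lot C ($115), Tanaka→Lot A ($167), Mendoza→Lot F ($143), Osei→Lot D ($160); total welfare W = $585.
Tanaka receives Lot A at value $167, so the others get W − 167 = $418.
Without Tanaka: best allocation of the remaining 3 bidders over all 4 lots is Eriksen→Lot F ($144), Mendoza→Lot A ($160), Osei→Lot D ($160), total $464.
VCG payment = (others' best without Tanaka) − (others' welfare with Tanaka) = 464 − 418 = $46.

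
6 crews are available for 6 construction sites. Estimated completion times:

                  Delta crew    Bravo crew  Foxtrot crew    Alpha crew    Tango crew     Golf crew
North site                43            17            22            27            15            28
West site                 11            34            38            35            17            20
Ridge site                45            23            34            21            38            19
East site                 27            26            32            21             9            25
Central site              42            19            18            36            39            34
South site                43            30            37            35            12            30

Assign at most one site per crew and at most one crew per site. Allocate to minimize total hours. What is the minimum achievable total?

Optimal: Delta crew→West site (11 hours), Bravo crew→North site (17 hours), Foxtrot crew→Central site (18 hours), Alpha crew→East site (21 hours), Tango crew→South site (12 hours), Golf crew→Ridge site (19 hours) — total 11+17+18+21+12+19 = 98 hours.
Min-entry greedy (repeatedly take the single cheapest remaining cell) gives 109 hours, worse by 11.
Next-best assignment: Delta crew→West site, Bravo crew→North site, Foxtrot crew→Central site, Alpha crew→Ridge site, Tango crew→South site, Golf crew→East site = 104 hours.
Swapping Delta crew↔Alpha crew (Delta crew→East site 27 hours, Alpha crew→West site 35 hours) adds 30.
Every other assignment is strictly worse.

Min total: 98 hours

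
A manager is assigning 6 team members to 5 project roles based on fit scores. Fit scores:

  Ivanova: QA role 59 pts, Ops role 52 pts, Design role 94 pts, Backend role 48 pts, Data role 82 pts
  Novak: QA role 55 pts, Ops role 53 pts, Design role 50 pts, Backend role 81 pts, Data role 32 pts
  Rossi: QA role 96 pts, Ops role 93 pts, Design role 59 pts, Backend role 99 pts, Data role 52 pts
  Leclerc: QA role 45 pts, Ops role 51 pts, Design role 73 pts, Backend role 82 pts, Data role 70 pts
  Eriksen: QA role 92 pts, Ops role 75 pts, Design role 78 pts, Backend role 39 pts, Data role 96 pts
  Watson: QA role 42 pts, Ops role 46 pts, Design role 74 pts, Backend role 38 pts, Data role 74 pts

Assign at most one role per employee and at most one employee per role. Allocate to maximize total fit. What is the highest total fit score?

Optimal: Eriksen→QA role (92 pts), Rossi→Ops role (93 pts), Ivanova→Design role (94 pts), Leclerc→Backend role (82 pts), Watson→Data role (74 pts) — total 92+93+94+82+74 = 435 pts.
Column-greedy (each role in turn goes to its best remaining employee) gives 421 pts, worse by 14.
Next-best assignment: Eriksen→QA role, Rossi→Ops role, Ivanova→Design role, Novak→Backend role, Watson→Data role = 434 pts.

Max total: 435 pts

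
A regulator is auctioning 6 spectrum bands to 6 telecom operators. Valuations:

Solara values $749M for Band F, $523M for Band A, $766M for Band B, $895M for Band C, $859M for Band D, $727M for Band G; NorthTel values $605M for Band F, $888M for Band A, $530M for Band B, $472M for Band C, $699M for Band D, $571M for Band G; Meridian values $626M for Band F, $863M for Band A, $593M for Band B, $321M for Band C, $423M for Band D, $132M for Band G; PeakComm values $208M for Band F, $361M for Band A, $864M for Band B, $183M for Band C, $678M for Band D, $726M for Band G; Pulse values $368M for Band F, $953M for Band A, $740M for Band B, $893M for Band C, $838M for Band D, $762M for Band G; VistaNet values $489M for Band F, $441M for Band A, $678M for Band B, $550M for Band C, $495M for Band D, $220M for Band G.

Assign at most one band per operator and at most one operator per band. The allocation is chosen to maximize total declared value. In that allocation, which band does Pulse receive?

Pulse receives Band C.

This is the linear assignment problem.
Optimal: Solara→Band D ($859M), NorthTel→Band A ($888M), Meridian→Band F ($626M), PeakComm→Band G ($726M), Pulse→Band C ($893M), VistaNet→Band B ($678M) — total 859+888+626+726+893+678 = $4670M.
Column-greedy (each band in turn goes to its best remaining operator) gives $3947M, worse by 723.
Every other assignment is strictly worse.
Pulse's own top band is Band A ($953M), but forcing Pulse→Band A and reassigning the rest optimally gives only $4577M — worse by 93.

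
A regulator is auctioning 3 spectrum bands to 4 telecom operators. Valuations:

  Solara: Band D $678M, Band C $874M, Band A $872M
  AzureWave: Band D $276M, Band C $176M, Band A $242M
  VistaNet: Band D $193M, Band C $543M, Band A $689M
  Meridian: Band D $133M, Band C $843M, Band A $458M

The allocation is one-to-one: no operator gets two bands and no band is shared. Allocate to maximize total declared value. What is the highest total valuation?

Maximum total: $2210M

Optimal: Solara→Band D ($678M), Meridian→Band C ($843M), VistaNet→Band A ($689M) — total 678+843+689 = $2210M.
Row-greedy (each operator in turn takes its best remaining band) gives $1839M, worse by 371.
Next-best assignment: AzureWave→Band D, Meridian→Band C, Solara→Band A = $1991M.
No other one-to-one assignment exceeds $2210M.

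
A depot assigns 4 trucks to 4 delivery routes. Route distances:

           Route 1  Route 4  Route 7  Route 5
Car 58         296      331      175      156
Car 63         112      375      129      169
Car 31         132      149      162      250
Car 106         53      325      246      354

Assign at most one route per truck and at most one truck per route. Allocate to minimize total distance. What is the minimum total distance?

Treat this as an assignment problem: match each truck to one route.
Optimal: Car 58→Route 5 (156 km), Car 63→Route 7 (129 km), Car 31→Route 4 (149 km), Car 106→Route 1 (53 km) — total 156+129+149+53 = 487 km.
Row-greedy (each truck in turn takes its cheapest remaining route) gives 663 km, worse by 176.
Checked against all permutations: 487 km is optimal.

Min total: 487 km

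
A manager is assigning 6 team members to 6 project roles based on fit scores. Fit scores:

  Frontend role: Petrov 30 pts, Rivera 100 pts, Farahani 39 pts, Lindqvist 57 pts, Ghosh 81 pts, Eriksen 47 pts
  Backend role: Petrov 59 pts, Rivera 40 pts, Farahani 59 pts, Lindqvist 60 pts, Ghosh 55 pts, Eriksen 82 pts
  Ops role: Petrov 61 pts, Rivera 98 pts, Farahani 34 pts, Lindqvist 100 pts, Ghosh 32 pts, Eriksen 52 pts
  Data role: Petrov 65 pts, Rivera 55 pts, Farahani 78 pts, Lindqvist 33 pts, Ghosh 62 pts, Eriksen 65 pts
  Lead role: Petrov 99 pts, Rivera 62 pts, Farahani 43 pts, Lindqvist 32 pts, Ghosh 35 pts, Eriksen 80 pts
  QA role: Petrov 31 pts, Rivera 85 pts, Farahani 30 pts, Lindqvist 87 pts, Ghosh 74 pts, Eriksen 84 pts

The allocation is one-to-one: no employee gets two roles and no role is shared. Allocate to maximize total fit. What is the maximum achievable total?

Optimal: Petrov→Lead role (99 pts), Rivera→Frontend role (100 pts), Farahani→Data role (78 pts), Lindqvist→Ops role (100 pts), Ghosh→QA role (74 pts), Eriksen→Backend role (82 pts) — total 99+100+78+100+74+82 = 533 pts.
Max-entry greedy (repeatedly take the single best remaining cell) gives 516 pts, worse by 17.
Next-best assignment: Petrov→Lead role, Rivera→Ops role, Farahani→Data role, Lindqvist→QA role, Ghosh→Frontend role, Eriksen→Backend role = 525 pts.
Swapping Lindqvist↔Eriksen (Lindqvist→Backend role 60 pts, Eriksen→Ops role 52 pts) loses 70.
No other one-to-one assignment exceeds 533 pts.

Maximum total: 533 pts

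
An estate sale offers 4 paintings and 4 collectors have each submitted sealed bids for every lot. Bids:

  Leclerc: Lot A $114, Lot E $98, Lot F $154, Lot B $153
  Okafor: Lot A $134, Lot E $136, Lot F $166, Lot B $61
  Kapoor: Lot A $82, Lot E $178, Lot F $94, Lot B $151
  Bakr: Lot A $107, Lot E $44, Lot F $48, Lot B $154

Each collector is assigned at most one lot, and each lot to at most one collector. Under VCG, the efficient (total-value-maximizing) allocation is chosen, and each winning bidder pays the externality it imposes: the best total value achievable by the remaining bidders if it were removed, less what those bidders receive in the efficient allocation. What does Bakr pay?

Bakr pays $31.

Efficient allocation: Leclerc→Lot F ($154), Okafor→Lot A ($134), Kapoor→Lot E ($178), Bakr→Lot B ($154); total welfare W = $620.
Bakr receives Lot B at value $154, so the others get W − 154 = $466.
Without Bakr: best allocation of the remaining 3 bidders over all 4 lots is Leclerc→Lot B ($153), Okafor→Lot F ($166), Kapoor→Lot E ($178), total $497.
VCG payment = (others' best without Bakr) − (others' welfare with Bakr) = 497 − 466 = $31.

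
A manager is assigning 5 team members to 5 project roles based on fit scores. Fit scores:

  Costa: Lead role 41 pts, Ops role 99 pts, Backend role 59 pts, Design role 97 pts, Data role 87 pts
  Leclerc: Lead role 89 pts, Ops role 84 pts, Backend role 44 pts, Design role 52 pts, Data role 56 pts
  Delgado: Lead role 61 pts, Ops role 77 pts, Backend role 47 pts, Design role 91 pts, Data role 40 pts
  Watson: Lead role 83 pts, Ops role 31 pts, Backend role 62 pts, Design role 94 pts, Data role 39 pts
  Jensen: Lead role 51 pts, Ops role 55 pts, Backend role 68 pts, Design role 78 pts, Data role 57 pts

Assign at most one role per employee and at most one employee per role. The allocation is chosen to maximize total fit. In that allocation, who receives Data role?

Costa receives Data role.

Optimal: Costa→Data role (87 pts), Leclerc→Lead role (89 pts), Delgado→Ops role (77 pts), Watson→Design role (94 pts), Jensen→Backend role (68 pts) — total 87+89+77+94+68 = 415 pts.
Column-greedy (each role in turn goes to its best remaining employee) gives 390 pts, worse by 25.
Swapping Watson↔Delgado (Watson→Ops role 31 pts, Delgado→Design role 91 pts) loses 49.
Costa's own top role is Ops role (99 pts), but forcing Costa→Ops role and reassigning the rest optimally gives only 398 pts — worse by 17.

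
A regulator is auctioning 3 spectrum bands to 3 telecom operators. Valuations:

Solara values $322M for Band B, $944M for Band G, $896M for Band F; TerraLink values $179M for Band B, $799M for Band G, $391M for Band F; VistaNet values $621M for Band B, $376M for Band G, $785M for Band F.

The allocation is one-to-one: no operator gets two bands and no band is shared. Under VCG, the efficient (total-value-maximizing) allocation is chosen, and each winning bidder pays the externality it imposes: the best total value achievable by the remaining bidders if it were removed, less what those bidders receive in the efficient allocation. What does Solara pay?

Efficient allocation: Solara→Band F ($896M), TerraLink→Band G ($799M), VistaNet→Band B ($621M); total welfare W = $2316M.
Solara receives Band F at value $896M, so the others get W − 896 = $1420M.
Without Solara: best allocation of the remaining 2 bidders over all 3 bands is TerraLink→Band G ($799M), VistaNet→Band F ($785M), total $1584M.
VCG payment = (others' best without Solara) − (others' welfare with Solara) = 1584 − 1420 = $164M.

Solara pays $164M.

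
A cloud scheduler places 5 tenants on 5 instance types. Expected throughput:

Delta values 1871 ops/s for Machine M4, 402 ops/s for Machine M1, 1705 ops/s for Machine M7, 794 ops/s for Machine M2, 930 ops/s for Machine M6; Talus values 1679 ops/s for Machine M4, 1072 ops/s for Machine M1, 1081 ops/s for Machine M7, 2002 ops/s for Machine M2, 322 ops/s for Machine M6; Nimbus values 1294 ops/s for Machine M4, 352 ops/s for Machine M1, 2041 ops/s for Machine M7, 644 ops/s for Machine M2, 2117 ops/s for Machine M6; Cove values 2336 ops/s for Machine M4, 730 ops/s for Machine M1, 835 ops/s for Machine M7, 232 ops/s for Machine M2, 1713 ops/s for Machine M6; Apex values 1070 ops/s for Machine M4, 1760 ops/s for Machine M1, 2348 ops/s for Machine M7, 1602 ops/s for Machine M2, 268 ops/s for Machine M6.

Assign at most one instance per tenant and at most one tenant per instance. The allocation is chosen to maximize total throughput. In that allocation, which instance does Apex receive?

This is the linear assignment problem.
Optimal: Delta→Machine M7 (1705 ops/s), Talus→Machine M2 (2002 ops/s), Nimbus→Machine M6 (2117 ops/s), Cove→Machine M4 (2336 ops/s), Apex→Machine M1 (1760 ops/s) — total 1705+2002+2117+2336+1760 = 9920 ops/s.
Max-entry greedy (repeatedly take the single best remaining cell) gives 9205 ops/s, worse by 715.
No other one-to-one assignment exceeds 9920 ops/s.
Apex's own top instance is Machine M7 (2348 ops/s), but forcing Apex→Machine M7 and reassigning the rest optimally gives only 9205 ops/s — worse by 715.

Apex receives Machine M1.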